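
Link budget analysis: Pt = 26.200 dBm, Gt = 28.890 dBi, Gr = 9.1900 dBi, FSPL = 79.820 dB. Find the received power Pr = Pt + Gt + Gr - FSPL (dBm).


Pr = 26.200 + 28.890 + 9.1900 - 79.820 = -15.54 dBm

-15.54 dBm


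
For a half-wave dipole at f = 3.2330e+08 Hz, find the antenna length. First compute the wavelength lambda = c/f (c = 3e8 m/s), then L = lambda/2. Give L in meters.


lambda = c / f = 3.0000e+08 / 3.2330e+08 = 0.9279307 m
L = lambda / 2 = 0.9279307 / 2 = 0.4640 m

0.4640 m


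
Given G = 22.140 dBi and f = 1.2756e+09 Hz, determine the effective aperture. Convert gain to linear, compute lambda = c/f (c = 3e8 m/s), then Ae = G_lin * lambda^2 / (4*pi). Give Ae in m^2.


lambda = c / f = 3.0000e+08 / 1.2756e+09 = 0.2351834 m
G_linear = 10^(22.140/10) = 163.6817
Ae = G_linear * lambda^2 / (4*pi) = 163.6817 * 0.2351834^2 / (4*pi) = 0.7204 m^2

0.7204 m^2


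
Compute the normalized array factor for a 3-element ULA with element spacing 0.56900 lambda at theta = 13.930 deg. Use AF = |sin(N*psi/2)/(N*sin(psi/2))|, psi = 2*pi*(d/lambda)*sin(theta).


psi = 2*pi*0.56900*sin(13.930 deg) = 0.8606641 rad
AF = |sin(3*0.8606641/2) / (3*sin(0.8606641/2))| = 0.7680

0.7680


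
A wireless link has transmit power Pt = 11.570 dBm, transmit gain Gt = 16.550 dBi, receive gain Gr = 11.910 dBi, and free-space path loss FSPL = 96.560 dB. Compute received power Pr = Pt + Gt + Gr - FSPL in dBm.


Pr = 11.570 + 16.550 + 11.910 - 96.560 = -56.53 dBm

-56.53 dBm


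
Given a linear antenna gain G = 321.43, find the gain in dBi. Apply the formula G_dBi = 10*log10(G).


G_dBi = 10 * log10(321.43) = 25.07 dBi

25.07 dBi


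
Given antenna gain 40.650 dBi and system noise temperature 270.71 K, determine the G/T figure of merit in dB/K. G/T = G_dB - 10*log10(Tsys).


G/T = 40.650 - 10*log10(270.71) = 40.650 - 24.32504 = 16.32 dB/K

16.32 dB/K


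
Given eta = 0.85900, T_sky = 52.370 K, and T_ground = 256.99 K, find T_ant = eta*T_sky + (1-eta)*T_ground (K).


T_ant = 0.85900 * 52.370 + (1 - 0.85900) * 256.99 = 81.22 K

81.22 K


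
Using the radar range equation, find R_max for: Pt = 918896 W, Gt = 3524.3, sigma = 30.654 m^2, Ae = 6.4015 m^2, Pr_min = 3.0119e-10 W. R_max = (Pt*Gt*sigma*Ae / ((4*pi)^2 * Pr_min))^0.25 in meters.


R^4 = 918896*3524.3*30.654*6.4015 / ((4*pi)^2 * 3.0119e-10) = 1.336127e+19
R_max = 1.336127e+19^0.25 = 60459 m

60459 m


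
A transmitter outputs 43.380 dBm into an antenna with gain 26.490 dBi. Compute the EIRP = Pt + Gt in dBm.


EIRP = Pt + Gt = 43.380 + 26.490 = 69.87 dBm

69.87 dBm


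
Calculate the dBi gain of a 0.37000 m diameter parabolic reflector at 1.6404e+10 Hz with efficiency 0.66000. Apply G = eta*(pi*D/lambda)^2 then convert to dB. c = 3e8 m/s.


lambda = c / f = 3.0000e+08 / 1.6404e+10 = 0.01828822 m
G_linear = 0.66000 * (pi * 0.37000 / 0.01828822)^2 = 2666.271
G_dBi = 10 * log10(2666.271) = 34.26 dBi

34.26 dBi


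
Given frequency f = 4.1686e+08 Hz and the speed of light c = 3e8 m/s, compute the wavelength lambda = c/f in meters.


lambda = c / f = 3.0000e+08 / 4.1686e+08 = 0.7197 m

0.7197 m


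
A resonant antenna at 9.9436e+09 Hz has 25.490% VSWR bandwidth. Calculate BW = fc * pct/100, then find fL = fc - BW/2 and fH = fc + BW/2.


BW = 9.9436e+09 * 25.490/100 = 2.534624e+09 Hz
fL = 9.9436e+09 - 2.534624e+09/2 = 8.676e+09 Hz
fH = 9.9436e+09 + 2.534624e+09/2 = 1.121e+10 Hz

BW=2.535e+09 Hz, fL=8.676e+09 Hz, fH=1.121e+10 Hz


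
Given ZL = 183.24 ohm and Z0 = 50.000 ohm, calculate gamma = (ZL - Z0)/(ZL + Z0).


gamma = (183.24 - 50.000) / (183.24 + 50.000) = 0.5713

0.5713


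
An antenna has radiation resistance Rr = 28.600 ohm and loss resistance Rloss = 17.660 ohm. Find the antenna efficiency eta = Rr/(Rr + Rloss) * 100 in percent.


eta = 28.600 / (28.600 + 17.660) * 100 = 61.82%

61.82%


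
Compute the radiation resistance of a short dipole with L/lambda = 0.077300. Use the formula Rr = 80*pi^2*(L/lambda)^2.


Rr = 80 * pi^2 * (0.077300)^2 = 80 * 9.869604 * 5.975290e-03 = 4.718 ohm

4.718 ohm


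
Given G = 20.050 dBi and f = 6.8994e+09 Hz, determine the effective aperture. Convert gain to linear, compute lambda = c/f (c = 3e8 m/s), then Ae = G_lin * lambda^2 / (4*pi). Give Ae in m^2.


lambda = c / f = 3.0000e+08 / 6.8994e+09 = 0.04348204 m
G_linear = 10^(20.050/10) = 101.1579
Ae = G_linear * lambda^2 / (4*pi) = 101.1579 * 0.04348204^2 / (4*pi) = 0.01522 m^2

0.01522 m^2


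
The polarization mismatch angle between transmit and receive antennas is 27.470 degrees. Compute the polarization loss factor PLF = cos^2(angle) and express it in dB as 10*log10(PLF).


PLF_linear = cos^2(27.470 deg) = 0.7872170
PLF_dB = 10 * log10(0.7872170) = -1.039 dB

-1.039 dB


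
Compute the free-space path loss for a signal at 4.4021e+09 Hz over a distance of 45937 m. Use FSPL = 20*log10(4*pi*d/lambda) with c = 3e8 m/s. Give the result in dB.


lambda = c / f = 3.0000e+08 / 4.4021e+09 = 0.06814929 m
FSPL = 20 * log10(4*pi*45937/0.06814929) = 138.6 dB

138.6 dB


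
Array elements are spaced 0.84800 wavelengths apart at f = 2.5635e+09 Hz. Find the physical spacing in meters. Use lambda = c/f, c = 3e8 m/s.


lambda = c / f = 3.0000e+08 / 2.5635e+09 = 0.1170275 m
d = 0.84800 * 0.1170275 = 0.09924 m

0.09924 m


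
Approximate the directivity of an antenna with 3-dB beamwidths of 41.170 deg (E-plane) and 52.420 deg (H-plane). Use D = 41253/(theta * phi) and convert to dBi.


D_linear = 41253 / (41.170 * 52.420) = 19.11515
D_dBi = 10 * log10(19.11515) = 12.81 dBi

12.81 dBi


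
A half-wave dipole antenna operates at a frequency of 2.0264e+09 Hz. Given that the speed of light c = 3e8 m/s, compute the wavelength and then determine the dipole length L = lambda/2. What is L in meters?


lambda = c / f = 3.0000e+08 / 2.0264e+09 = 0.1480458 m
L = lambda / 2 = 0.1480458 / 2 = 0.07402 m

0.07402 m


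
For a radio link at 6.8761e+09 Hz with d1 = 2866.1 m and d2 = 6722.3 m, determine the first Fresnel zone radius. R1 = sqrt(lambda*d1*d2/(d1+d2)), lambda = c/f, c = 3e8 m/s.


lambda = c / f = 3.0000e+08 / 6.8761e+09 = 0.04362938 m
R1 = sqrt(0.04362938 * 2866.1 * 6722.3 / (2866.1 + 6722.3)) = 9.363 m

9.363 m


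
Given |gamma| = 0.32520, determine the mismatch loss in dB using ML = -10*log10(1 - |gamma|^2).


ML = -10 * log10(1 - 0.32520^2) = -10 * log10(0.89424496) = 0.4854 dB

0.4854 dB


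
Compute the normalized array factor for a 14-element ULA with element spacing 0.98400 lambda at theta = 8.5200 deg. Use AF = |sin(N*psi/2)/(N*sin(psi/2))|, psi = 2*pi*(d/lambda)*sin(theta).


psi = 2*pi*0.98400*sin(8.5200 deg) = 0.9159889 rad
AF = |sin(14*0.9159889/2) / (14*sin(0.9159889/2))| = 0.02074

0.02074


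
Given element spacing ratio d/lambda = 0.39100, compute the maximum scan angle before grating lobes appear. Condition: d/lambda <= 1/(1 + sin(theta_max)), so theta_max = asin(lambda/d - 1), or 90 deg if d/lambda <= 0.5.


lambda/d - 1 = 1/0.39100 - 1 = 1.557545 >= 1
d/lambda <= 0.5, so the array can scan to endfire without grating lobes: theta_max = 90 deg

90 deg


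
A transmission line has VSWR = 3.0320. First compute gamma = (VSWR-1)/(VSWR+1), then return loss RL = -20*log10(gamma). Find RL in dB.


gamma = (3.0320 - 1) / (3.0320 + 1) = 0.5039683
RL = -20 * log10(0.5039683) = 5.952 dB

5.952 dB


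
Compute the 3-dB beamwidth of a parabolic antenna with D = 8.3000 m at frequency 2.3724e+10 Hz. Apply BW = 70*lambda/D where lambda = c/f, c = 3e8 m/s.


lambda = c / f = 3.0000e+08 / 2.3724e+10 = 0.01264542 m
BW = 70 * 0.01264542 / 8.3000 = 0.1066 deg

0.1066 deg


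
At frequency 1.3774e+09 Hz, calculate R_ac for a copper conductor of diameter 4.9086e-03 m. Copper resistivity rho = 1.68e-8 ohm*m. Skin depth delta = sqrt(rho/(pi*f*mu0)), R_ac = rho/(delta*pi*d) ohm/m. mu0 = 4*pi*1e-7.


delta = sqrt(1.68e-8 / (pi * 1.3774e+09 * 4*pi*1e-7)) = 1.757700e-06 m
R_ac = 1.68e-8 / (1.757700e-06 * pi * 4.9086e-03) = 0.6198 ohm/m

0.6198 ohm/m


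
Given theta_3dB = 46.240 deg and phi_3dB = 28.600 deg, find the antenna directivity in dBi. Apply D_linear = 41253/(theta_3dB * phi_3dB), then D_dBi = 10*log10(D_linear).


D_linear = 41253 / (46.240 * 28.600) = 31.19404
D_dBi = 10 * log10(31.19404) = 14.94 dBi

14.94 dBi


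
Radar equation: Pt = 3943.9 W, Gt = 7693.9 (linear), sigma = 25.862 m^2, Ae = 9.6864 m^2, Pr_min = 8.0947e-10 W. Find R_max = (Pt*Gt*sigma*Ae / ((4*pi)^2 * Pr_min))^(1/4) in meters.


R^4 = 3943.9*7693.9*25.862*9.6864 / ((4*pi)^2 * 8.0947e-10) = 5.946706e+16
R_max = 5.946706e+16^0.25 = 15616 m

15616 m


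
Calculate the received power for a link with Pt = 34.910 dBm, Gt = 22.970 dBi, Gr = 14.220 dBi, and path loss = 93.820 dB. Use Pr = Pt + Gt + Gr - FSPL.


Pr = 34.910 + 22.970 + 14.220 - 93.820 = -21.72 dBm

-21.72 dBm


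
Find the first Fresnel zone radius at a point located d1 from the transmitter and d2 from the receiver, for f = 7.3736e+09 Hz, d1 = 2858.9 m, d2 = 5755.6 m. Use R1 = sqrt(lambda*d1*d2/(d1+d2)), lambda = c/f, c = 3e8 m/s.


lambda = c / f = 3.0000e+08 / 7.3736e+09 = 0.04068569 m
R1 = sqrt(0.04068569 * 2858.9 * 5755.6 / (2858.9 + 5755.6)) = 8.816 m

8.816 m


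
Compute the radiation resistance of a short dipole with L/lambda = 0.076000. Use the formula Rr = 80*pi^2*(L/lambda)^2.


Rr = 80 * pi^2 * (0.076000)^2 = 80 * 9.869604 * 5.776000e-03 = 4.561 ohm

4.561 ohm


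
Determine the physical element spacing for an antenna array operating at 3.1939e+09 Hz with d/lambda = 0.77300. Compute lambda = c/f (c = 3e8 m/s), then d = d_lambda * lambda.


lambda = c / f = 3.0000e+08 / 3.1939e+09 = 0.09392905 m
d = 0.77300 * 0.09392905 = 0.07261 m

0.07261 m


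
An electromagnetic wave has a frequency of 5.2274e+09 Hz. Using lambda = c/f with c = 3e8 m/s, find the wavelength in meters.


lambda = c / f = 3.0000e+08 / 5.2274e+09 = 0.05739 m

0.05739 m


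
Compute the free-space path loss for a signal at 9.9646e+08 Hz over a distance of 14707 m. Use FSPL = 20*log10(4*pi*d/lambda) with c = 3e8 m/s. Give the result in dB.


lambda = c / f = 3.0000e+08 / 9.9646e+08 = 0.3010658 m
FSPL = 20 * log10(4*pi*14707/0.3010658) = 115.8 dB

115.8 dB


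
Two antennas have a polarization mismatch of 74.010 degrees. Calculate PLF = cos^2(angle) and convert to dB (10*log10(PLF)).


PLF_linear = cos^2(74.010 deg) = 0.07588349
PLF_dB = 10 * log10(0.07588349) = -11.20 dB

-11.20 dB


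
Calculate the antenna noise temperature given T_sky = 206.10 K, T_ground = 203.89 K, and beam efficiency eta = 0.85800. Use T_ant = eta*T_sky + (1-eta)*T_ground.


T_ant = 0.85800 * 206.10 + (1 - 0.85800) * 203.89 = 205.8 K

205.8 K


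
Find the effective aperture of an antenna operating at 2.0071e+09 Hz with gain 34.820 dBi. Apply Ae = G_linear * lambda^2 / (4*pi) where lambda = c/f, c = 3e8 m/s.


lambda = c / f = 3.0000e+08 / 2.0071e+09 = 0.1494694 m
G_linear = 10^(34.820/10) = 3033.891
Ae = G_linear * lambda^2 / (4*pi) = 3033.891 * 0.1494694^2 / (4*pi) = 5.394 m^2

5.394 m^2


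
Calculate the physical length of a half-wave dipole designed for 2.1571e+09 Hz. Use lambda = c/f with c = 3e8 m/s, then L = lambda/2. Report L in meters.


lambda = c / f = 3.0000e+08 / 2.1571e+09 = 0.1390756 m
L = lambda / 2 = 0.1390756 / 2 = 0.06954 m

0.06954 m


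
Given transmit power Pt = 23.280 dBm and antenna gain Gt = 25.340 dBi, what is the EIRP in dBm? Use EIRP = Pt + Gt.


EIRP = Pt + Gt = 23.280 + 25.340 = 48.62 dBm

48.62 dBm


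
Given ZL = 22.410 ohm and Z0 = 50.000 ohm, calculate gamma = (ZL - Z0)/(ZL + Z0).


gamma = (22.410 - 50.000) / (22.410 + 50.000) = -0.3810

-0.3810


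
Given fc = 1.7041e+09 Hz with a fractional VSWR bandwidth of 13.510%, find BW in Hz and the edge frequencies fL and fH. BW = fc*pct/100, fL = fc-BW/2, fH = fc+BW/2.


BW = 1.7041e+09 * 13.510/100 = 2.302239e+08 Hz
fL = 1.7041e+09 - 2.302239e+08/2 = 1.589e+09 Hz
fH = 1.7041e+09 + 2.302239e+08/2 = 1.819e+09 Hz

BW=2.302e+08 Hz, fL=1.589e+09 Hz, fH=1.819e+09 Hz


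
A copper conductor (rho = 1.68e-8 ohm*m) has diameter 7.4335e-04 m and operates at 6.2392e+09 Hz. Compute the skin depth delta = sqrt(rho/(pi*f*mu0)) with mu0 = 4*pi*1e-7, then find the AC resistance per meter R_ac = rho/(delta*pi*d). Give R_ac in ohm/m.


delta = sqrt(1.68e-8 / (pi * 6.2392e+09 * 4*pi*1e-7)) = 8.258674e-07 m
R_ac = 1.68e-8 / (8.258674e-07 * pi * 7.4335e-04) = 8.711 ohm/m

8.711 ohm/m


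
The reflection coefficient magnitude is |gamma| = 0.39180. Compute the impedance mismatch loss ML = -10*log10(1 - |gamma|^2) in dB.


ML = -10 * log10(1 - 0.39180^2) = -10 * log10(0.84649276) = 0.7238 dB

0.7238 dB


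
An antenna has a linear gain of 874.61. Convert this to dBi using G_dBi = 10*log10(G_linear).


G_dBi = 10 * log10(874.61) = 29.42 dBi

29.42 dBi


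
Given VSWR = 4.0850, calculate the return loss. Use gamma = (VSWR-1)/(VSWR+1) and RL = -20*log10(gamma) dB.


gamma = (4.0850 - 1) / (4.0850 + 1) = 0.6066863
RL = -20 * log10(0.6066863) = 4.341 dB

4.341 dB


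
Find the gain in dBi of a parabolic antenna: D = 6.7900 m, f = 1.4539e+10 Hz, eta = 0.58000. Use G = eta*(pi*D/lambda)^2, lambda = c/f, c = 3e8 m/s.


lambda = c / f = 3.0000e+08 / 1.4539e+10 = 0.02063416 m
G_linear = 0.58000 * (pi * 6.7900 / 0.02063416)^2 = 619860.1
G_dBi = 10 * log10(619860.1) = 57.92 dBi

57.92 dBi


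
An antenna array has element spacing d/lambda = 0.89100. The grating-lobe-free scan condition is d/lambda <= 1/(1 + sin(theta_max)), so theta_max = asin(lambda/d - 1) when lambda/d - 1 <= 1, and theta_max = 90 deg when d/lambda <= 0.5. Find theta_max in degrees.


lambda/d - 1 = 1/0.89100 - 1 = 0.1223345
theta_max = asin(0.1223345) = 7.027 deg

7.027 deg


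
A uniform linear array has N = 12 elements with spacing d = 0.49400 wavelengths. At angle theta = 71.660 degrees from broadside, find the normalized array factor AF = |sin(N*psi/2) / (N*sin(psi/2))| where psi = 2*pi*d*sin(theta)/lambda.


psi = 2*pi*0.49400*sin(71.660 deg) = 2.946234 rad
AF = |sin(12*2.946234/2) / (12*sin(2.946234/2))| = 0.07717

0.07717


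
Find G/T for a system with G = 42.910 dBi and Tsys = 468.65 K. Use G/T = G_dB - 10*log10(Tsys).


G/T = 42.910 - 10*log10(468.65) = 42.910 - 26.70849 = 16.20 dB/K

16.20 dB/K


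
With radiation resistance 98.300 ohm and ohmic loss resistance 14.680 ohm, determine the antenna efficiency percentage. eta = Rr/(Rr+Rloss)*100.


eta = 98.300 / (98.300 + 14.680) * 100 = 87.01%

87.01%


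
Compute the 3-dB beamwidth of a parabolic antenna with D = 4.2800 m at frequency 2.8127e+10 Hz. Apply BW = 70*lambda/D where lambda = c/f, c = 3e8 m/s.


lambda = c / f = 3.0000e+08 / 2.8127e+10 = 0.01066591 m
BW = 70 * 0.01066591 / 4.2800 = 0.1744 deg

0.1744 deg


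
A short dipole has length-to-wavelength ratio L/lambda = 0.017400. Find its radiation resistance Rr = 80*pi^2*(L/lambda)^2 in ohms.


Rr = 80 * pi^2 * (0.017400)^2 = 80 * 9.869604 * 3.027600e-04 = 0.2390 ohm

0.2390 ohm


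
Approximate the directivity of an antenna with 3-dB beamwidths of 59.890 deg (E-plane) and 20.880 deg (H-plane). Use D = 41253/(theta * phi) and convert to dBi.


D_linear = 41253 / (59.890 * 20.880) = 32.98912
D_dBi = 10 * log10(32.98912) = 15.18 dBi

15.18 dBi


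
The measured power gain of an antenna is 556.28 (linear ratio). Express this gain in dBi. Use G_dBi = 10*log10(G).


G_dBi = 10 * log10(556.28) = 27.45 dBi

27.45 dBi


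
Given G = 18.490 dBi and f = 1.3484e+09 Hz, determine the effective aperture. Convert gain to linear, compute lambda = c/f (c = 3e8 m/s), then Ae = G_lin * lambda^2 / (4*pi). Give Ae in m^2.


lambda = c / f = 3.0000e+08 / 1.3484e+09 = 0.2224859 m
G_linear = 10^(18.490/10) = 70.63176
Ae = G_linear * lambda^2 / (4*pi) = 70.63176 * 0.2224859^2 / (4*pi) = 0.2782 m^2

0.2782 m^2


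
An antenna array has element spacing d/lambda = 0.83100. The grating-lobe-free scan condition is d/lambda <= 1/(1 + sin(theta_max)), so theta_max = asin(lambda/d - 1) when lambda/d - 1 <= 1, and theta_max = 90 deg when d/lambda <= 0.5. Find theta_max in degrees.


lambda/d - 1 = 1/0.83100 - 1 = 0.2033694
theta_max = asin(0.2033694) = 11.73 deg

11.73 deg


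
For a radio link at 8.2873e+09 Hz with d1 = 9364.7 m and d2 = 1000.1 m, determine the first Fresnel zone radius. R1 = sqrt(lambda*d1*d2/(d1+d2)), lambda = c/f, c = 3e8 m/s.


lambda = c / f = 3.0000e+08 / 8.2873e+09 = 0.03619997 m
R1 = sqrt(0.03619997 * 9364.7 * 1000.1 / (9364.7 + 1000.1)) = 5.719 m

5.719 m


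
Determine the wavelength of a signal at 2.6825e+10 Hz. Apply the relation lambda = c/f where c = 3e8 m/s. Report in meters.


lambda = c / f = 3.0000e+08 / 2.6825e+10 = 0.01118 m

0.01118 m


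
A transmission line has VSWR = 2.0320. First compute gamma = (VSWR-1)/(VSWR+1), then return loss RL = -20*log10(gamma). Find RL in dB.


gamma = (2.0320 - 1) / (2.0320 + 1) = 0.3403694
RL = -20 * log10(0.3403694) = 9.361 dB

9.361 dB


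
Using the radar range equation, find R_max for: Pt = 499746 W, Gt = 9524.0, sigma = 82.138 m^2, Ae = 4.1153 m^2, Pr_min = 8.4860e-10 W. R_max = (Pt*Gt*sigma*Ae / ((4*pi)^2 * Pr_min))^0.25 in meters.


R^4 = 499746*9524.0*82.138*4.1153 / ((4*pi)^2 * 8.4860e-10) = 1.200581e+19
R_max = 1.200581e+19^0.25 = 58864 m

58864 m


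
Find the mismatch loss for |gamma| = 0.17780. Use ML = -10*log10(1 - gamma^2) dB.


ML = -10 * log10(1 - 0.17780^2) = -10 * log10(0.96838716) = 0.1395 dB

0.1395 dB


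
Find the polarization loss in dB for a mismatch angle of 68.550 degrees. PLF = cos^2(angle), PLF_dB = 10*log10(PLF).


PLF_linear = cos^2(68.550 deg) = 0.1337286
PLF_dB = 10 * log10(0.1337286) = -8.738 dB

-8.738 dB


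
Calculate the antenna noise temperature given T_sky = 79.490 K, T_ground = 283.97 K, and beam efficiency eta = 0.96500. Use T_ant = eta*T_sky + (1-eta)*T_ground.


T_ant = 0.96500 * 79.490 + (1 - 0.96500) * 283.97 = 86.65 K

86.65 K


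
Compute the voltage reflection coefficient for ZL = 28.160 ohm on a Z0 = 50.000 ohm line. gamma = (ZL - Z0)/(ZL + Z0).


gamma = (28.160 - 50.000) / (28.160 + 50.000) = -0.2794

-0.2794


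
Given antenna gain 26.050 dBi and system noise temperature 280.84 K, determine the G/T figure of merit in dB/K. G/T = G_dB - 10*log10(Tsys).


G/T = 26.050 - 10*log10(280.84) = 26.050 - 24.48459 = 1.565 dB/K

1.565 dB/K


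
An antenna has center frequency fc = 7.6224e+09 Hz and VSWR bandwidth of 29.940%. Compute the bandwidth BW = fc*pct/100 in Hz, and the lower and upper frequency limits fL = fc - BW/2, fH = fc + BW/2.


BW = 7.6224e+09 * 29.940/100 = 2.282147e+09 Hz
fL = 7.6224e+09 - 2.282147e+09/2 = 6.481e+09 Hz
fH = 7.6224e+09 + 2.282147e+09/2 = 8.763e+09 Hz

BW=2.282e+09 Hz, fL=6.481e+09 Hz, fH=8.763e+09 Hz


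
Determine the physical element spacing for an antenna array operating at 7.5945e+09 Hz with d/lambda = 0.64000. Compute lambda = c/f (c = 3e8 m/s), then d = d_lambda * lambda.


lambda = c / f = 3.0000e+08 / 7.5945e+09 = 0.03950227 m
d = 0.64000 * 0.03950227 = 0.02528 m

0.02528 m


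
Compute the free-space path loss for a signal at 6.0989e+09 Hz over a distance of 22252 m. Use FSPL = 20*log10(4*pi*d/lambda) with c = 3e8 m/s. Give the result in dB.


lambda = c / f = 3.0000e+08 / 6.0989e+09 = 0.04918920 m
FSPL = 20 * log10(4*pi*22252/0.04918920) = 135.1 dB

135.1 dB


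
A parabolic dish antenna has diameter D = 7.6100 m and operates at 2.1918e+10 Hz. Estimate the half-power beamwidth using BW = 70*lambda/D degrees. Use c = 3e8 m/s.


lambda = c / f = 3.0000e+08 / 2.1918e+10 = 0.01368738 m
BW = 70 * 0.01368738 / 7.6100 = 0.1259 deg

0.1259 deg


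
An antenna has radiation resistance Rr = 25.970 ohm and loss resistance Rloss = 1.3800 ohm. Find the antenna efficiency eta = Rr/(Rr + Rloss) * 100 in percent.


eta = 25.970 / (25.970 + 1.3800) * 100 = 94.95%

94.95%


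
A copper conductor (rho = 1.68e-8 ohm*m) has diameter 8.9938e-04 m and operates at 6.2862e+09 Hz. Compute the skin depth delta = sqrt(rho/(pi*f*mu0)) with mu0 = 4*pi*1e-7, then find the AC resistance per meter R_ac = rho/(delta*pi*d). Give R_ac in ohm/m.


delta = sqrt(1.68e-8 / (pi * 6.2862e+09 * 4*pi*1e-7)) = 8.227742e-07 m
R_ac = 1.68e-8 / (8.227742e-07 * pi * 8.9938e-04) = 7.227 ohm/m

7.227 ohm/m


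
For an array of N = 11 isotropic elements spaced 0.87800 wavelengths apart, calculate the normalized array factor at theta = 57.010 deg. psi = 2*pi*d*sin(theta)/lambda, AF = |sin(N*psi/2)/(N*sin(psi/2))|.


psi = 2*pi*0.87800*sin(57.010 deg) = 4.627165 rad
AF = |sin(11*4.627165/2) / (11*sin(4.627165/2))| = 0.03843

0.03843


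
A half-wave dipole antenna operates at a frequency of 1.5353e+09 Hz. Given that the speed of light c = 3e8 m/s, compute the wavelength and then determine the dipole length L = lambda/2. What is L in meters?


lambda = c / f = 3.0000e+08 / 1.5353e+09 = 0.1954016 m
L = lambda / 2 = 0.1954016 / 2 = 0.09770 m

0.09770 m


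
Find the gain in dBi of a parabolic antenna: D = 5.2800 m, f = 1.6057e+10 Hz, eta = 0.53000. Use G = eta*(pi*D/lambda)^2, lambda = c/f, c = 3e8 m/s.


lambda = c / f = 3.0000e+08 / 1.6057e+10 = 0.01868344 m
G_linear = 0.53000 * (pi * 5.2800 / 0.01868344)^2 = 417762.8
G_dBi = 10 * log10(417762.8) = 56.21 dBi

56.21 dBi


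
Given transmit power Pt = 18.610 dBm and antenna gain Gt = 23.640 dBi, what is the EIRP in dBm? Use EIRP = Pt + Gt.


EIRP = Pt + Gt = 18.610 + 23.640 = 42.25 dBm

42.25 dBm


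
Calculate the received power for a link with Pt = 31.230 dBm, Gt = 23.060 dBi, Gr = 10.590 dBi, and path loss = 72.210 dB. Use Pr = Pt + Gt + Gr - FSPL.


Pr = 31.230 + 23.060 + 10.590 - 72.210 = -7.33 dBm

-7.33 dBm


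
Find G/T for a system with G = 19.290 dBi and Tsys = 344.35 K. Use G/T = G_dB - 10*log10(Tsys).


G/T = 19.290 - 10*log10(344.35) = 19.290 - 25.37000 = -6.080 dB/K

-6.080 dB/K


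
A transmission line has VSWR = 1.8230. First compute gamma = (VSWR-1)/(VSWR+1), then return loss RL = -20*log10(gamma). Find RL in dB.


gamma = (1.8230 - 1) / (1.8230 + 1) = 0.2915338
RL = -20 * log10(0.2915338) = 10.71 dB

10.71 dB


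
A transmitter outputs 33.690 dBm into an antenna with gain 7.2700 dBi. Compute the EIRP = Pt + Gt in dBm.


EIRP = Pt + Gt = 33.690 + 7.2700 = 40.96 dBm

40.96 dBm


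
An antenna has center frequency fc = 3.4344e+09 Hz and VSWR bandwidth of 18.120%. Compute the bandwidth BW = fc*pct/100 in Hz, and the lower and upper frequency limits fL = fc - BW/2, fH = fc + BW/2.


BW = 3.4344e+09 * 18.120/100 = 6.223133e+08 Hz
fL = 3.4344e+09 - 6.223133e+08/2 = 3.123e+09 Hz
fH = 3.4344e+09 + 6.223133e+08/2 = 3.746e+09 Hz

BW=6.223e+08 Hz, fL=3.123e+09 Hz, fH=3.746e+09 Hz


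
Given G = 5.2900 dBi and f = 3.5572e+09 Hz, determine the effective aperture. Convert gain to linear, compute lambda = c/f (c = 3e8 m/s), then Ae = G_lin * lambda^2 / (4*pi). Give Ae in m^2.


lambda = c / f = 3.0000e+08 / 3.5572e+09 = 0.08433599 m
G_linear = 10^(5.2900/10) = 3.380648
Ae = G_linear * lambda^2 / (4*pi) = 3.380648 * 0.08433599^2 / (4*pi) = 1.913e-03 m^2

1.913e-03 m^2


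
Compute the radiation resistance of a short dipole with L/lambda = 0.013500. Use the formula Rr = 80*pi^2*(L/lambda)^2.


Rr = 80 * pi^2 * (0.013500)^2 = 80 * 9.869604 * 1.822500e-04 = 0.1439 ohm

0.1439 ohm


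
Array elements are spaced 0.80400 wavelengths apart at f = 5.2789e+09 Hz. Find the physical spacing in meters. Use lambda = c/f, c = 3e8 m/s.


lambda = c / f = 3.0000e+08 / 5.2789e+09 = 0.05683002 m
d = 0.80400 * 0.05683002 = 0.04569 m

0.04569 m


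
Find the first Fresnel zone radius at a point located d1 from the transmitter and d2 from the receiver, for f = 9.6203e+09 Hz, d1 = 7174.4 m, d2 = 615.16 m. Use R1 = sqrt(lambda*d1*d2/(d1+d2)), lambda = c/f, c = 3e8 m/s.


lambda = c / f = 3.0000e+08 / 9.6203e+09 = 0.03118406 m
R1 = sqrt(0.03118406 * 7174.4 * 615.16 / (7174.4 + 615.16)) = 4.203 m

4.203 m


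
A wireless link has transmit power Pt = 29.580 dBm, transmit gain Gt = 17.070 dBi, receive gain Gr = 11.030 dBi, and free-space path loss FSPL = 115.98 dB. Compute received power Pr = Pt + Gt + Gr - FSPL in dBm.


Pr = 29.580 + 17.070 + 11.030 - 115.98 = -58.30 dBm

-58.30 dBm


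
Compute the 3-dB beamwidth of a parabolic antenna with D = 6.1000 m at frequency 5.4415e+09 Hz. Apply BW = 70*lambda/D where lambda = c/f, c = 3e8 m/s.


lambda = c / f = 3.0000e+08 / 5.4415e+09 = 0.05513186 m
BW = 70 * 0.05513186 / 6.1000 = 0.6327 deg

0.6327 deg


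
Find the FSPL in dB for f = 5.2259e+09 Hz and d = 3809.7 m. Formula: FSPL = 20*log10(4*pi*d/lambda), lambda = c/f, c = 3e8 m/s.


lambda = c / f = 3.0000e+08 / 5.2259e+09 = 0.05740638 m
FSPL = 20 * log10(4*pi*3809.7/0.05740638) = 118.4 dB

118.4 dB


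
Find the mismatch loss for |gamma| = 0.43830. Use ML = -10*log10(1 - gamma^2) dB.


ML = -10 * log10(1 - 0.43830^2) = -10 * log10(0.80789311) = 0.9265 dB

0.9265 dB


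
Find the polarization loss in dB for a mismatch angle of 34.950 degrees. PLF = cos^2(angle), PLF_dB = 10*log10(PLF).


PLF_linear = cos^2(34.950 deg) = 0.6718298
PLF_dB = 10 * log10(0.6718298) = -1.727 dB

-1.727 dB


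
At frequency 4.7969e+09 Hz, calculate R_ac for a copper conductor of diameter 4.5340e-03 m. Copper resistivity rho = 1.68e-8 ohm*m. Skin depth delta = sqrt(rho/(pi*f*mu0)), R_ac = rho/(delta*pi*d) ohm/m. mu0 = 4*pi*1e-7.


delta = sqrt(1.68e-8 / (pi * 4.7969e+09 * 4*pi*1e-7)) = 9.418775e-07 m
R_ac = 1.68e-8 / (9.418775e-07 * pi * 4.5340e-03) = 1.252 ohm/m

1.252 ohm/m


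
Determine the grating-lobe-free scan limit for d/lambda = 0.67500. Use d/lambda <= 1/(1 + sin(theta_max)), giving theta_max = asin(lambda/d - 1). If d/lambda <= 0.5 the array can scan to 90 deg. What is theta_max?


lambda/d - 1 = 1/0.67500 - 1 = 0.4814815
theta_max = asin(0.4814815) = 28.78 deg

28.78 deg


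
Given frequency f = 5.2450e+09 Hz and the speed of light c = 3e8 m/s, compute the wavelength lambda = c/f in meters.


lambda = c / f = 3.0000e+08 / 5.2450e+09 = 0.05720 m

0.05720 m


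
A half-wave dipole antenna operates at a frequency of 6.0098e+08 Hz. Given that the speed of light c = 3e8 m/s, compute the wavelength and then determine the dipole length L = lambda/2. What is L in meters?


lambda = c / f = 3.0000e+08 / 6.0098e+08 = 0.4991847 m
L = lambda / 2 = 0.4991847 / 2 = 0.2496 m

0.2496 m


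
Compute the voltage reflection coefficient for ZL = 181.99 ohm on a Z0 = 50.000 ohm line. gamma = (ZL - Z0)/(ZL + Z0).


gamma = (181.99 - 50.000) / (181.99 + 50.000) = 0.5689

0.5689


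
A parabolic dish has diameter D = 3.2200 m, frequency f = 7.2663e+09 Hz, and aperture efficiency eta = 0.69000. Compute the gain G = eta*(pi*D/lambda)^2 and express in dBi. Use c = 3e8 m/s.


lambda = c / f = 3.0000e+08 / 7.2663e+09 = 0.04128649 m
G_linear = 0.69000 * (pi * 3.2200 / 0.04128649)^2 = 41423.30
G_dBi = 10 * log10(41423.30) = 46.17 dBi

46.17 dBi


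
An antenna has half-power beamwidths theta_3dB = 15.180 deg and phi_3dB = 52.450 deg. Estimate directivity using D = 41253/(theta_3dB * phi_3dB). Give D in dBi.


D_linear = 41253 / (15.180 * 52.450) = 51.81294
D_dBi = 10 * log10(51.81294) = 17.14 dBi

17.14 dBi


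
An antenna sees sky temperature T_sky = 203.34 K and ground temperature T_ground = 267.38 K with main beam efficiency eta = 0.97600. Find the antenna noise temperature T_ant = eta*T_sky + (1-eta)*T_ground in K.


T_ant = 0.97600 * 203.34 + (1 - 0.97600) * 267.38 = 204.9 K

204.9 K


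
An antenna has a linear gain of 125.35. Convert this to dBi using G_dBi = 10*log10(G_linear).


G_dBi = 10 * log10(125.35) = 20.98 dBi

20.98 dBi


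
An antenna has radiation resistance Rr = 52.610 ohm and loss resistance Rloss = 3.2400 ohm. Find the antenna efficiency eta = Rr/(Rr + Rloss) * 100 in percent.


eta = 52.610 / (52.610 + 3.2400) * 100 = 94.20%

94.20%


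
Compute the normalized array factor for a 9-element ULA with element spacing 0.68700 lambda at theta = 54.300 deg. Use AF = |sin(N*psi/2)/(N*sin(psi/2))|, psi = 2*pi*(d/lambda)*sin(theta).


psi = 2*pi*0.68700*sin(54.300 deg) = 3.505398 rad
AF = |sin(9*3.505398/2) / (9*sin(3.505398/2))| = 7.488e-03

7.488e-03


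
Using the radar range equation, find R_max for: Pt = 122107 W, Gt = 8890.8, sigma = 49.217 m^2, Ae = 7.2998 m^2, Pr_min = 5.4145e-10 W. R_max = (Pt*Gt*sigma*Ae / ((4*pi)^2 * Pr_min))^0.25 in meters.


R^4 = 122107*8890.8*49.217*7.2998 / ((4*pi)^2 * 5.4145e-10) = 4.561728e+18
R_max = 4.561728e+18^0.25 = 46215 m

46215 m


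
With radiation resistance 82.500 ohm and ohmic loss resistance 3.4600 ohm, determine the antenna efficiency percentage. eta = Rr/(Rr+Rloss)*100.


eta = 82.500 / (82.500 + 3.4600) * 100 = 95.97%

95.97%


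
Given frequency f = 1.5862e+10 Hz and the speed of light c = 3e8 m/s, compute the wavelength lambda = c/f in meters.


lambda = c / f = 3.0000e+08 / 1.5862e+10 = 0.01891 m

0.01891 m


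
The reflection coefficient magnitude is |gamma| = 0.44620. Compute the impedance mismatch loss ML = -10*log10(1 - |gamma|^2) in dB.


ML = -10 * log10(1 - 0.44620^2) = -10 * log10(0.80090556) = 0.9642 dB

0.9642 dB


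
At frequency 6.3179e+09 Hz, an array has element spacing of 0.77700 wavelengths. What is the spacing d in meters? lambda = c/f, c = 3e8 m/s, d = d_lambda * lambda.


lambda = c / f = 3.0000e+08 / 6.3179e+09 = 0.04748413 m
d = 0.77700 * 0.04748413 = 0.03690 m

0.03690 m


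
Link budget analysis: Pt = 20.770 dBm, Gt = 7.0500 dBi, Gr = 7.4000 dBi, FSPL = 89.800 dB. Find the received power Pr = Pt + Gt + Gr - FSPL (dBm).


Pr = 20.770 + 7.0500 + 7.4000 - 89.800 = -54.58 dBm

-54.58 dBm


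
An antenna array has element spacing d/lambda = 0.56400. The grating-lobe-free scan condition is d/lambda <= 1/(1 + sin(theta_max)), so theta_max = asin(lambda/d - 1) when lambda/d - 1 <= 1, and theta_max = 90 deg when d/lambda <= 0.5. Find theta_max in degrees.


lambda/d - 1 = 1/0.56400 - 1 = 0.7730496
theta_max = asin(0.7730496) = 50.63 deg

50.63 deg


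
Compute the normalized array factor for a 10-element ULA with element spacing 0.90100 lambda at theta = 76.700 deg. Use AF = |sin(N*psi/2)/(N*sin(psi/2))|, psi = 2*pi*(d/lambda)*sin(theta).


psi = 2*pi*0.90100*sin(76.700 deg) = 5.509312 rad
AF = |sin(10*5.509312/2) / (10*sin(5.509312/2))| = 0.1763

0.1763


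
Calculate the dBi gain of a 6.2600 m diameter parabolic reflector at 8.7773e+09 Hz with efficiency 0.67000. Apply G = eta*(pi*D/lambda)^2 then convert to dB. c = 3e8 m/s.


lambda = c / f = 3.0000e+08 / 8.7773e+09 = 0.03417908 m
G_linear = 0.67000 * (pi * 6.2600 / 0.03417908)^2 = 221820.9
G_dBi = 10 * log10(221820.9) = 53.46 dBi

53.46 dBi


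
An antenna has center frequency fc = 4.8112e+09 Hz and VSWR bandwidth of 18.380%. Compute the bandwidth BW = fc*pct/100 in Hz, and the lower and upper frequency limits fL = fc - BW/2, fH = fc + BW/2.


BW = 4.8112e+09 * 18.380/100 = 8.842986e+08 Hz
fL = 4.8112e+09 - 8.842986e+08/2 = 4.369e+09 Hz
fH = 4.8112e+09 + 8.842986e+08/2 = 5.253e+09 Hz

BW=8.843e+08 Hz, fL=4.369e+09 Hz, fH=5.253e+09 Hz


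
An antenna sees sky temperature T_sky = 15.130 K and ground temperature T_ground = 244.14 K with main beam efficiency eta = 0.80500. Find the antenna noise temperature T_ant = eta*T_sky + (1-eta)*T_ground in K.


T_ant = 0.80500 * 15.130 + (1 - 0.80500) * 244.14 = 59.79 K

59.79 K


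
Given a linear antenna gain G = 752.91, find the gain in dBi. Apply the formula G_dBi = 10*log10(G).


G_dBi = 10 * log10(752.91) = 28.77 dBi

28.77 dBi


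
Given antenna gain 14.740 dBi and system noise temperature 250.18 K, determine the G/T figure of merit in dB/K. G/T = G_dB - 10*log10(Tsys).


G/T = 14.740 - 10*log10(250.18) = 14.740 - 23.98253 = -9.243 dB/K

-9.243 dB/K


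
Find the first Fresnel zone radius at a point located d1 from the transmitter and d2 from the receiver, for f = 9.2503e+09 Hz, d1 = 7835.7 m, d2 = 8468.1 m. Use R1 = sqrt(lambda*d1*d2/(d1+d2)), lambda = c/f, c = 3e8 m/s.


lambda = c / f = 3.0000e+08 / 9.2503e+09 = 0.03243138 m
R1 = sqrt(0.03243138 * 7835.7 * 8468.1 / (7835.7 + 8468.1)) = 11.49 m

11.49 m


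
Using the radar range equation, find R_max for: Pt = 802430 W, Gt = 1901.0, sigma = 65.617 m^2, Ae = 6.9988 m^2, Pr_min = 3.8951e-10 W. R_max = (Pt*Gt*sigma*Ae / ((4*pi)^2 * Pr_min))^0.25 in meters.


R^4 = 802430*1901.0*65.617*6.9988 / ((4*pi)^2 * 3.8951e-10) = 1.138914e+19
R_max = 1.138914e+19^0.25 = 58093 m

58093 m


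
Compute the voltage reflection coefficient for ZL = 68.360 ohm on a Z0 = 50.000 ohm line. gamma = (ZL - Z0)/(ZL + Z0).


gamma = (68.360 - 50.000) / (68.360 + 50.000) = 0.1551

0.1551


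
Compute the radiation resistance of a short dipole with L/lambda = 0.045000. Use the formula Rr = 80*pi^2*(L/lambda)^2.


Rr = 80 * pi^2 * (0.045000)^2 = 80 * 9.869604 * 2.025000e-03 = 1.599 ohm

1.599 ohm


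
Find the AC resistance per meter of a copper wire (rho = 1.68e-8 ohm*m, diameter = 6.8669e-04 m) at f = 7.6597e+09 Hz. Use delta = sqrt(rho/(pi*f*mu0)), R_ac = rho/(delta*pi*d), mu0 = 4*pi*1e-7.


delta = sqrt(1.68e-8 / (pi * 7.6597e+09 * 4*pi*1e-7)) = 7.453648e-07 m
R_ac = 1.68e-8 / (7.453648e-07 * pi * 6.8669e-04) = 10.45 ohm/m

10.45 ohm/m


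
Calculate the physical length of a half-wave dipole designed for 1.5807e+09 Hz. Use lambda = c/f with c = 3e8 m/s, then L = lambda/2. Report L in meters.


lambda = c / f = 3.0000e+08 / 1.5807e+09 = 0.1897893 m
L = lambda / 2 = 0.1897893 / 2 = 0.09489 m

0.09489 m


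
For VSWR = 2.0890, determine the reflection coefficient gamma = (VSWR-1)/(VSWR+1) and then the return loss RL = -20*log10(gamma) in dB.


gamma = (2.0890 - 1) / (2.0890 + 1) = 0.3525413
RL = -20 * log10(0.3525413) = 9.056 dB

9.056 dB


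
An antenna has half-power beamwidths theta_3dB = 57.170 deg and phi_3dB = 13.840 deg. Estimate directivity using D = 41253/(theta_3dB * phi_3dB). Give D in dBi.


D_linear = 41253 / (57.170 * 13.840) = 52.13763
D_dBi = 10 * log10(52.13763) = 17.17 dBi

17.17 dBi


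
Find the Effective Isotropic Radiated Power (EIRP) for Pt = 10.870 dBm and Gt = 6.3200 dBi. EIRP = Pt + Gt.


EIRP = Pt + Gt = 10.870 + 6.3200 = 17.19 dBm

17.19 dBm


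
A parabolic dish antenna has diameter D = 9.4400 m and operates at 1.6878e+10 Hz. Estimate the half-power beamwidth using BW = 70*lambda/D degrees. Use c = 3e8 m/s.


lambda = c / f = 3.0000e+08 / 1.6878e+10 = 0.01777462 m
BW = 70 * 0.01777462 / 9.4400 = 0.1318 deg

0.1318 deg


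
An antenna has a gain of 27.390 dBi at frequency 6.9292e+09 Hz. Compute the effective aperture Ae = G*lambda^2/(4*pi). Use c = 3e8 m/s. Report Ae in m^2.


lambda = c / f = 3.0000e+08 / 6.9292e+09 = 0.04329504 m
G_linear = 10^(27.390/10) = 548.2770
Ae = G_linear * lambda^2 / (4*pi) = 548.2770 * 0.04329504^2 / (4*pi) = 0.08178 m^2

0.08178 m^2


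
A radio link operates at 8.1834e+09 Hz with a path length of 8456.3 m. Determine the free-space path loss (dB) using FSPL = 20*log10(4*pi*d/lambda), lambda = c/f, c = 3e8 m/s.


lambda = c / f = 3.0000e+08 / 8.1834e+09 = 0.03665958 m
FSPL = 20 * log10(4*pi*8456.3/0.03665958) = 129.2 dB

129.2 dB


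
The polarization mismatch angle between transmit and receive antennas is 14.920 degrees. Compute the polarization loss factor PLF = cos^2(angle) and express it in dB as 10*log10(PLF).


PLF_linear = cos^2(14.920 deg) = 0.9337091
PLF_dB = 10 * log10(0.9337091) = -0.2979 dB

-0.2979 dB


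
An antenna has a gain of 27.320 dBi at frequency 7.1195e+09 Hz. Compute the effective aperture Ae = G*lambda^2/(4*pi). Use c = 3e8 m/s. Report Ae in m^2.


lambda = c / f = 3.0000e+08 / 7.1195e+09 = 0.04213779 m
G_linear = 10^(27.320/10) = 539.5106
Ae = G_linear * lambda^2 / (4*pi) = 539.5106 * 0.04213779^2 / (4*pi) = 0.07623 m^2

0.07623 m^2


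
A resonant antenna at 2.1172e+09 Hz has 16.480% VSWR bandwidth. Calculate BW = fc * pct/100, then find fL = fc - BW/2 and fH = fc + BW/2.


BW = 2.1172e+09 * 16.480/100 = 3.489146e+08 Hz
fL = 2.1172e+09 - 3.489146e+08/2 = 1.943e+09 Hz
fH = 2.1172e+09 + 3.489146e+08/2 = 2.292e+09 Hz

BW=3.489e+08 Hz, fL=1.943e+09 Hz, fH=2.292e+09 Hz


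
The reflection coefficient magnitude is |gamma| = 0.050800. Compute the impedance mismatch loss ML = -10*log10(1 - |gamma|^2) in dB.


ML = -10 * log10(1 - 0.050800^2) = -10 * log10(0.99741936) = 0.01122 dB

0.01122 dB


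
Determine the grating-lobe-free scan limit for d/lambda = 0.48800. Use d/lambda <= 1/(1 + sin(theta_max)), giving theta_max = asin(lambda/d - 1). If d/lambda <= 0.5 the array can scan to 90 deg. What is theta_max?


lambda/d - 1 = 1/0.48800 - 1 = 1.049180 >= 1
d/lambda <= 0.5, so the array can scan to endfire without grating lobes: theta_max = 90 deg

90 deg


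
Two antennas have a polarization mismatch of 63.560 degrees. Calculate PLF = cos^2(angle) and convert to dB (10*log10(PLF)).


PLF_linear = cos^2(63.560 deg) = 0.1982568
PLF_dB = 10 * log10(0.1982568) = -7.028 dB

-7.028 dB


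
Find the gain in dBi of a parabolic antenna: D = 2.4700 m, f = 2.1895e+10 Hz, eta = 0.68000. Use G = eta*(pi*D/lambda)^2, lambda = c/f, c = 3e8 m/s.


lambda = c / f = 3.0000e+08 / 2.1895e+10 = 0.01370176 m
G_linear = 0.68000 * (pi * 2.4700 / 0.01370176)^2 = 218097.1
G_dBi = 10 * log10(218097.1) = 53.39 dBi

53.39 dBi


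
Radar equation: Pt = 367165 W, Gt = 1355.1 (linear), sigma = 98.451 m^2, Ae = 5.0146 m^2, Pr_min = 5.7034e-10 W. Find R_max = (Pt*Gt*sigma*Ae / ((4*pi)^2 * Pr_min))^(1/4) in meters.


R^4 = 367165*1355.1*98.451*5.0146 / ((4*pi)^2 * 5.7034e-10) = 2.727316e+18
R_max = 2.727316e+18^0.25 = 40638 m

40638 m


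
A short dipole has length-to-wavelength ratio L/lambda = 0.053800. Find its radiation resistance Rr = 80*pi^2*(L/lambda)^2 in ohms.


Rr = 80 * pi^2 * (0.053800)^2 = 80 * 9.869604 * 2.894440e-03 = 2.285 ohm

2.285 ohm


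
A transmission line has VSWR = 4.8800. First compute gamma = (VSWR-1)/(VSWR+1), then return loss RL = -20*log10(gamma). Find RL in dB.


gamma = (4.8800 - 1) / (4.8800 + 1) = 0.6598639
RL = -20 * log10(0.6598639) = 3.611 dB

3.611 dB


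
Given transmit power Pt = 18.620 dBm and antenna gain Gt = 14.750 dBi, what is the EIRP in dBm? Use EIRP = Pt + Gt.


EIRP = Pt + Gt = 18.620 + 14.750 = 33.37 dBm

33.37 dBm


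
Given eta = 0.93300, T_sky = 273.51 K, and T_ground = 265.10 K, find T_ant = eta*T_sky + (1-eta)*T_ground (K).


T_ant = 0.93300 * 273.51 + (1 - 0.93300) * 265.10 = 272.9 K

272.9 K


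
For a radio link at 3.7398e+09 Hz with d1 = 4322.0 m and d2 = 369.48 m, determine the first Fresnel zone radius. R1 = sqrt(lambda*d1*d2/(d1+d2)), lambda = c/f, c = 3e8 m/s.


lambda = c / f = 3.0000e+08 / 3.7398e+09 = 0.08021819 m
R1 = sqrt(0.08021819 * 4322.0 * 369.48 / (4322.0 + 369.48)) = 5.225 m

5.225 m


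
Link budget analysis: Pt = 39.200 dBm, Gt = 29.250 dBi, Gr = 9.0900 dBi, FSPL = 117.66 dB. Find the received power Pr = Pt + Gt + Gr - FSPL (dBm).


Pr = 39.200 + 29.250 + 9.0900 - 117.66 = -40.12 dBm

-40.12 dBm


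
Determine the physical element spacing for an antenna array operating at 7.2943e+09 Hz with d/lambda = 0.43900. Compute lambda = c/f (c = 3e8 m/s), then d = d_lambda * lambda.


lambda = c / f = 3.0000e+08 / 7.2943e+09 = 0.04112800 m
d = 0.43900 * 0.04112800 = 0.01806 m

0.01806 m


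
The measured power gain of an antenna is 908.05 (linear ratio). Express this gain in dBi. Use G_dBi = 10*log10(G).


G_dBi = 10 * log10(908.05) = 29.58 dBi

29.58 dBi


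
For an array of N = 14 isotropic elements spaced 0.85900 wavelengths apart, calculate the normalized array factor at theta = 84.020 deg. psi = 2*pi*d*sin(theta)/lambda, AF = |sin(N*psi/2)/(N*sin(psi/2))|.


psi = 2*pi*0.85900*sin(84.020 deg) = 5.367886 rad
AF = |sin(14*5.367886/2) / (14*sin(5.367886/2))| = 0.01998

0.01998
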